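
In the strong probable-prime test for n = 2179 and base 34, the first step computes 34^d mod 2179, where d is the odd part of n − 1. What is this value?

n − 1 = 2178 = 2^1 · 1089, so s = 1 and d = 1089.
34^1089 mod 2179 = 1.

1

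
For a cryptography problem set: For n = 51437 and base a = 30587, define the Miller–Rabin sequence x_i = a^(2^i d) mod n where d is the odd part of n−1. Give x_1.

n − 1 = 51436 = 2^2 · 12859, so s = 2 and d = 12859.
By repeated squaring, 30587^12859 ≡ 51436 (mod 51437).
x_0 = 51436.
x_1 = 51436^2 mod 51437 = 1.

1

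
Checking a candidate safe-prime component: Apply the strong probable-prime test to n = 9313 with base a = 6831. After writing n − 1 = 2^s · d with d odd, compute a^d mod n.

n − 1 = 9312 = 2^5 · 291, so s = 5 and d = 291.
6831^291 mod 9313 = 3241.

3241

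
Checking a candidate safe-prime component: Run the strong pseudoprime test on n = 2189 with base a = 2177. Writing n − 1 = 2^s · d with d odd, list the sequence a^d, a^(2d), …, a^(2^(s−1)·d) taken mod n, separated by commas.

n − 1 = 2188 = 2^2 · 547, so s = 2 and d = 547.
x_0 = 2177^547 mod 2189 = 450.
x_1 = 450^2 mod 2189 = 1112.

450, 1112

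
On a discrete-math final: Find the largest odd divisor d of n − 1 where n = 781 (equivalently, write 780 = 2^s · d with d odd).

Halving: 780 → 390 → 195; 195 is odd.
So 780 = 2^2 · 195.

195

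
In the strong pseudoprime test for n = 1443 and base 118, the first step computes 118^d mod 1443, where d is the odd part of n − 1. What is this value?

n − 1 = 1442 = 2^1 · 721, so s = 1 and d = 721.
118^721 mod 1443 = 118.

118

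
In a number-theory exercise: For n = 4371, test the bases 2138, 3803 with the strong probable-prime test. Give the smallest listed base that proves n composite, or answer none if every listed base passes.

n − 1 = 4370 = 2^1 · 2185, so s = 1 and d = 2185.
Base 2138: x_0 = 2138^2185 mod 4371 = 4370. x_0 = 4370 ≡ −1, so 2138 is not a witness.
Base 3803: x_0 = 3803^2185 mod 4371 = 2537. x_0 ∉ {1, 4370} and s = 1, so 3803 is a Miller–Rabin witness and 4371 is composite.
The smallest witness among the given bases is 3803.

3803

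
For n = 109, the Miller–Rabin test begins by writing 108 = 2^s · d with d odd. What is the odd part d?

27

Halving: 108 → 54 → 27; 27 is odd.
So 108 = 2^2 · 27.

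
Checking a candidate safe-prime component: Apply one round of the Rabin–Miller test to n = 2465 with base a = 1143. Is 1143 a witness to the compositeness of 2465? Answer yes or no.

n − 1 = 2464 = 2^5 · 77, so s = 5 and d = 77.
x_0 = 1143^77 mod 2465 = 1143.
x_0 is neither 1 nor 2464, so continue squaring.
x_1 = 1143^2 mod 2465 = 2464.
x_1 ≡ −1, so 1143 is not a witness.

no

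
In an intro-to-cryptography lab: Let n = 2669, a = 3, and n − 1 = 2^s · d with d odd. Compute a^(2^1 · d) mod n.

1851

n − 1 = 2668 = 2^2 · 667, so s = 2 and d = 667.
x_0 = 3^667 mod 2669 = 704.
x_1 = 704^2 mod 2669 = 1851.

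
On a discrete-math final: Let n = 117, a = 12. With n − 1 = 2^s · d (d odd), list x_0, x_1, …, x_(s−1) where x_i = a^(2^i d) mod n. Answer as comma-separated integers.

n − 1 = 116 = 2^2 · 29, so s = 2 and d = 29.
x_0 = 12^29 mod 117 = 90.
x_1 = 90^2 mod 117 = 27.

90, 27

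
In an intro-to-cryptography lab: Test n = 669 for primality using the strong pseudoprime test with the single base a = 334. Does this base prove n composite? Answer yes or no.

n − 1 = 668 = 2^2 · 167, so s = 2 and d = 167.
Repeated squaring mod 669: 334^1 ≡ 334, 334^2 ≡ 502, 334^4 ≡ 460, 334^8 ≡ 196, 334^16 ≡ 283, 334^32 ≡ 478, 334^64 ≡ 355, 334^128 ≡ 253.
167 = 128 + 32 + 4 + 2 + 1, so 334^167 ≡ 253·478·460·502·334 ≡ 550 (mod 669).
x_0 = 334^167 mod 669 = 550.
x_0 is neither 1 nor 668, so continue squaring.
x_1 = 550^2 mod 669 = 112.
Reached i = s−1 = 1 without hitting −1: 334 is a Miller–Rabin witness and 669 is composite.

yes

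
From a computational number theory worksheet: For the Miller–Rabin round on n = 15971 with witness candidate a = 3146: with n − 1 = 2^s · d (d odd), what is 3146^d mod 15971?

n − 1 = 15970 = 2^1 · 7985, so s = 1 and d = 7985.
By repeated squaring, 3146^7985 ≡ 1 (mod 15971).

1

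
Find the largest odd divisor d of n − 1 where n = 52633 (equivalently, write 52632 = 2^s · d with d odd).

Halving: 52632 → 26316 → 13158 → 6579; 6579 is odd.
So 52632 = 2^3 · 6579.

6579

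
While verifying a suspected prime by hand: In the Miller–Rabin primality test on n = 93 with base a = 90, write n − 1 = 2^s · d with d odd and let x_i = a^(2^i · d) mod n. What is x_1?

90

n − 1 = 92 = 2^2 · 23, so s = 2 and d = 23.
x_0 = 90^23 mod 93 = 51.
x_1 = 51^2 mod 93 = 90.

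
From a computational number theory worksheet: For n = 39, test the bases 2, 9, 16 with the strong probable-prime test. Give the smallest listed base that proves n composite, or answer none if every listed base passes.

n − 1 = 38 = 2^1 · 19, so s = 1 and d = 19.
Base 2: x_0 = 2^19 mod 39 = 11. x_0 ∉ {1, 38} and s = 1, so 2 is a Miller–Rabin witness and 39 is composite.
Base 9: x_0 = 9^19 mod 39 = 9. x_0 ∉ {1, 38} and s = 1, so 9 is a Miller–Rabin witness and 39 is composite.
Base 16: x_0 = 16^19 mod 39 = 16. x_0 ∉ {1, 38} and s = 1, so 16 is a Miller–Rabin witness and 39 is composite.
The smallest witness among the given bases is 2.

2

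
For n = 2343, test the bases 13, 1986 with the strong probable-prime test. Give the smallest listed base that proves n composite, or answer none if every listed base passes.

13

n − 1 = 2342 = 2^1 · 1171, so s = 1 and d = 1171.
Base 13: x_0 = 13^1171 mod 2343 = 1597. x_0 ∉ {1, 2342} and s = 1, so 13 is a Miller–Rabin witness and 2343 is composite.
Base 1986: x_0 = 1986^1171 mod 2343 = 1062. x_0 ∉ {1, 2342} and s = 1, so 1986 is a Miller–Rabin witness and 2343 is composite.
The smallest witness among the given bases is 13.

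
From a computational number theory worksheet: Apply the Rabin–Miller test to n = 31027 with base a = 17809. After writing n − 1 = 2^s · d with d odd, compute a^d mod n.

n − 1 = 31026 = 2^1 · 15513, so s = 1 and d = 15513.
Repeated squaring mod 31027: 17809^1 ≡ 17809, 17809^2 ≡ 2487, 17809^4 ≡ 10796, 17809^8 ≡ 16204, 17809^16 ≡ 19142, 17809^32 ≡ 18321, 17809^64 ≡ 8955, 17809^128 ≡ 18257, 17809^256 ≡ 26015, 17809^512 ≡ 19301, 17809^1024 ≡ 18439, 17809^2048 ≡ 2855, 17809^4096 ≡ 21951, 17809^8192 ≡ 28118.
15513 = 8192 + 4096 + 2048 + 1024 + 128 + 16 + 8 + 1, so 17809^15513 ≡ 28118·21951·2855·18439·18257·19142·16204·17809 ≡ 23343 (mod 31027).

23343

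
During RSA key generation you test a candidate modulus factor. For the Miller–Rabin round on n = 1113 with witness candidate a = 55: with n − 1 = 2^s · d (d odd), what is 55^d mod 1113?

n − 1 = 1112 = 2^3 · 139, so s = 3 and d = 139.
By repeated squaring, 55^139 ≡ 601 (mod 1113).

601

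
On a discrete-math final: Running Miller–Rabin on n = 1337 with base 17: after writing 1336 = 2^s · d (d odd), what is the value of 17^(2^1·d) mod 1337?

n − 1 = 1336 = 2^3 · 167, so s = 3 and d = 167.
x_0 = 17^167 mod 1337 = 75.
x_1 = 75^2 mod 1337 = 277.

277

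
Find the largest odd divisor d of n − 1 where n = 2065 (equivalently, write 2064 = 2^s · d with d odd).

129

Halving: 2064 → 1032 → 516 → 258 → 129; 129 is odd.
So 2064 = 2^4 · 129.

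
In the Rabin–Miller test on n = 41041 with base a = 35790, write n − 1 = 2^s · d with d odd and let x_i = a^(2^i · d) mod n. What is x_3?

1

n − 1 = 41040 = 2^4 · 2565, so s = 4 and d = 2565.
x_0 = 35790^2565 mod 41041 = 30876.
x_1 = 30876^2 mod 41041 = 27028.
x_2 = 27028^2 mod 41041 = 24025.
x_3 = 24025^2 mod 41041 = 1.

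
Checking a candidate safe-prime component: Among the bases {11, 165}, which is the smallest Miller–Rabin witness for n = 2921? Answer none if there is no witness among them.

n − 1 = 2920 = 2^3 · 365, so s = 3 and d = 365.
Base 11: x_0 = 11^365 mod 2921 = 2018. x_0 is neither 1 nor 2920, so continue squaring. x_1 = 2018^2 mod 2921 = 450. x_2 = 450^2 mod 2921 = 951. Reached i = s−1 = 2 without hitting −1: 11 is a Miller–Rabin witness and 2921 is composite.
Base 165: x_0 = 165^365 mod 2921 = 2500. x_0 is neither 1 nor 2920, so continue squaring. x_1 = 2500^2 mod 2921 = 1981. x_2 = 1981^2 mod 2921 = 1458. Reached i = s−1 = 2 without hitting −1: 165 is a Miller–Rabin witness and 2921 is composite.
The smallest witness among the given bases is 11.

11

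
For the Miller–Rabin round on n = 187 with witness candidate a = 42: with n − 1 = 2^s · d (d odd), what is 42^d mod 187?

179

n − 1 = 186 = 2^1 · 93, so s = 1 and d = 93.
Repeated squaring mod 187: 42^1 ≡ 42, 42^2 ≡ 81, 42^4 ≡ 16, 42^8 ≡ 69, 42^16 ≡ 86, 42^32 ≡ 103, 42^64 ≡ 137.
93 = 64 + 16 + 8 + 4 + 1, so 42^93 ≡ 137·86·69·16·42 ≡ 179 (mod 187).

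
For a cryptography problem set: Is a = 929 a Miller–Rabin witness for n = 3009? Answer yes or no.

n − 1 = 3008 = 2^6 · 47, so s = 6 and d = 47.
x_0 = 929^47 mod 3009 = 65.
x_0 is neither 1 nor 3008, so continue squaring.
x_1 = 65^2 mod 3009 = 1216.
x_2 = 1216^2 mod 3009 = 1237.
x_3 = 1237^2 mod 3009 = 1597.
x_4 = 1597^2 mod 3009 = 1786.
x_5 = 1786^2 mod 3009 = 256.
Reached i = s−1 = 5 without hitting −1: 929 is a Miller–Rabin witness and 3009 is composite.

yes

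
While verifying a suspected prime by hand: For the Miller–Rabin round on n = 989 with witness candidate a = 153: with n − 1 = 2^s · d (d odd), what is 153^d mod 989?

n − 1 = 988 = 2^2 · 247, so s = 2 and d = 247.
Repeated squaring mod 989: 153^1 ≡ 153, 153^2 ≡ 662, 153^4 ≡ 117, 153^8 ≡ 832, 153^16 ≡ 913, 153^32 ≡ 831, 153^64 ≡ 239, 153^128 ≡ 748.
247 = 128 + 64 + 32 + 16 + 4 + 2 + 1, so 153^247 ≡ 748·239·831·913·117·662·153 ≡ 53 (mod 989).

53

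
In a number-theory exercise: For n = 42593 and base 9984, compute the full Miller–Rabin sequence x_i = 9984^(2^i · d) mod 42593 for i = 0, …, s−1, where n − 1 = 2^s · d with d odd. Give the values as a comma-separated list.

31185, 20849, 19236, 18305, 36487

n − 1 = 42592 = 2^5 · 1331, so s = 5 and d = 1331.
x_0 = 9984^1331 mod 42593 = 31185.
x_1 = 31185^2 mod 42593 = 20849.
x_2 = 20849^2 mod 42593 = 19236.
x_3 = 19236^2 mod 42593 = 18305.
x_4 = 18305^2 mod 42593 = 36487.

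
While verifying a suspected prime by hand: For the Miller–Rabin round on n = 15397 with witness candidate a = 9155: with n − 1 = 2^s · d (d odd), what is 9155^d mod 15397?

n − 1 = 15396 = 2^2 · 3849, so s = 2 and d = 3849.
9155^3849 mod 15397 = 7820.

7820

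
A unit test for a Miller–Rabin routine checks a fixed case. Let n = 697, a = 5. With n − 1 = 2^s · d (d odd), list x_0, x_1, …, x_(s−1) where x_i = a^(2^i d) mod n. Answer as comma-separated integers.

n − 1 = 696 = 2^3 · 87, so s = 3 and d = 87.
x_0 = 5^87 mod 697 = 61.
x_1 = 61^2 mod 697 = 236.
x_2 = 236^2 mod 697 = 633.

61, 236, 633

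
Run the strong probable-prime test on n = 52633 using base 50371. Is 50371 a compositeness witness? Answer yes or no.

yes

n − 1 = 52632 = 2^3 · 6579, so s = 3 and d = 6579.
x_0 = 50371^6579 mod 52633 = 37596.
x_0 is neither 1 nor 52632, so continue squaring.
x_1 = 37596^2 mod 52633 = 1.
x_1 = 1 but x_0 ≠ ±1, a nontrivial square root of 1 — 50371 is a witness and 52633 is composite.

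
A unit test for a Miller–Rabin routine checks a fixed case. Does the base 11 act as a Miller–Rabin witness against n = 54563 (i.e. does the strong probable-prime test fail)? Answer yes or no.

no

n − 1 = 54562 = 2^1 · 27281, so s = 1 and d = 27281.
Repeated squaring mod 54563: 11^1 ≡ 11, 11^2 ≡ 121, 11^4 ≡ 14641, 11^8 ≡ 35417, 11^16 ≡ 15082, 11^32 ≡ 48140, 11^64 ≡ 5301, 11^128 ≡ 656, 11^256 ≡ 48395, 11^512 ≡ 13813, 11^1024 ≡ 46721, 11^2048 ≡ 4463, 11^4096 ≡ 2874, 11^8192 ≡ 20863, 11^16384 ≡ 15718.
27281 = 16384 + 8192 + 2048 + 512 + 128 + 16 + 1, so 11^27281 ≡ 15718·20863·4463·13813·656·15082·11 ≡ 54562 (mod 54563).
x_0 = 11^27281 mod 54563 = 54562.
x_0 = 54562 ≡ −1, so 11 is not a witness.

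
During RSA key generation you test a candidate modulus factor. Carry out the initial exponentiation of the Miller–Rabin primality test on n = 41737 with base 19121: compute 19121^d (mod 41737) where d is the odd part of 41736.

17066

n − 1 = 41736 = 2^3 · 5217, so s = 3 and d = 5217.
Repeated squaring mod 41737: 19121^1 ≡ 19121, 19121^2 ≡ 38258, 19121^4 ≡ 41448, 19121^8 ≡ 47, 19121^16 ≡ 2209, 19121^32 ≡ 38189, 19121^64 ≡ 25467, 19121^128 ≡ 16846, 19121^256 ≡ 17853, 19121^512 ≡ 25877, 19121^1024 ≡ 32438, 19121^2048 ≡ 34074, 19121^4096 ≡ 39347.
5217 = 4096 + 1024 + 64 + 32 + 1, so 19121^5217 ≡ 39347·32438·25467·38189·19121 ≡ 17066 (mod 41737).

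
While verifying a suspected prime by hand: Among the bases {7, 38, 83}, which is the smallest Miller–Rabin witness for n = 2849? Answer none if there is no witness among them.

7

n − 1 = 2848 = 2^5 · 89, so s = 5 and d = 89.
Base 7: x_0 = 7^89 mod 2849 = 756. x_0 is neither 1 nor 2848, so continue squaring. x_1 = 756^2 mod 2849 = 1736. x_2 = 1736^2 mod 2849 = 2303. x_3 = 2303^2 mod 2849 = 1820. x_4 = 1820^2 mod 2849 = 1862. Reached i = s−1 = 4 without hitting −1: 7 is a Miller–Rabin witness and 2849 is composite.
Base 38: x_0 = 38^89 mod 2849 = 75. x_0 is neither 1 nor 2848, so continue squaring. x_1 = 75^2 mod 2849 = 2776. x_2 = 2776^2 mod 2849 = 2480. x_3 = 2480^2 mod 2849 = 2258. x_4 = 2258^2 mod 2849 = 1703. Reached i = s−1 = 4 without hitting −1: 38 is a Miller–Rabin witness and 2849 is composite.
Base 83: x_0 = 83^89 mod 2849 = 1476. x_0 is neither 1 nor 2848, so continue squaring. x_1 = 1476^2 mod 2849 = 1940. x_2 = 1940^2 mod 2849 = 71. x_3 = 71^2 mod 2849 = 2192. x_4 = 2192^2 mod 2849 = 1450. Reached i = s−1 = 4 without hitting −1: 83 is a Miller–Rabin witness and 2849 is composite.
The smallest witness among the given bases is 7.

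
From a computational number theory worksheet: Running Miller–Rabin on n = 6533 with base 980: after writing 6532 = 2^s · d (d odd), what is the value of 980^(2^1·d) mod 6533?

n − 1 = 6532 = 2^2 · 1633, so s = 2 and d = 1633.
x_0 = 980^1633 mod 6533 = 6297.
x_1 = 6297^2 mod 6533 = 3432.

3432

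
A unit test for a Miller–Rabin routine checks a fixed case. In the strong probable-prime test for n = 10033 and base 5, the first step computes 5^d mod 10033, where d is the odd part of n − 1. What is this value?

9842

n − 1 = 10032 = 2^4 · 627, so s = 4 and d = 627.
Repeated squaring mod 10033: 5^1 ≡ 5, 5^2 ≡ 25, 5^4 ≡ 625, 5^8 ≡ 9371, 5^16 ≡ 6825, 5^32 ≡ 7439, 5^64 ≡ 6726, 5^128 ≡ 279, 5^256 ≡ 7610, 5^512 ≡ 1624.
627 = 512 + 64 + 32 + 16 + 2 + 1, so 5^627 ≡ 1624·6726·7439·6825·25·5 ≡ 9842 (mod 10033).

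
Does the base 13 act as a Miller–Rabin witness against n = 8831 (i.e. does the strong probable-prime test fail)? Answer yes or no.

n − 1 = 8830 = 2^1 · 4415, so s = 1 and d = 4415.
By repeated squaring, 13^4415 ≡ 1 (mod 8831).
x_0 = 13^4415 mod 8831 = 1.
x_0 = 1, so 13 is not a witness.

no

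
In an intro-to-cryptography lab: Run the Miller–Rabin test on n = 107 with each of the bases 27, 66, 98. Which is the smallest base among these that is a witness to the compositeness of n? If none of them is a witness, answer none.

n − 1 = 106 = 2^1 · 53, so s = 1 and d = 53.
Base 27: x_0 = 27^53 mod 107 = 1. x_0 = 1, so 27 is not a witness.
Base 66: x_0 = 66^53 mod 107 = 106. x_0 = 106 ≡ −1, so 66 is not a witness.
Base 98: x_0 = 98^53 mod 107 = 106. x_0 = 106 ≡ −1, so 98 is not a witness.
No listed base is a witness for 107.

none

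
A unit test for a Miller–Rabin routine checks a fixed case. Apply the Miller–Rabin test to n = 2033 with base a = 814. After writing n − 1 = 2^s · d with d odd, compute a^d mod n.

n − 1 = 2032 = 2^4 · 127, so s = 4 and d = 127.
814^127 mod 2033 = 833.

833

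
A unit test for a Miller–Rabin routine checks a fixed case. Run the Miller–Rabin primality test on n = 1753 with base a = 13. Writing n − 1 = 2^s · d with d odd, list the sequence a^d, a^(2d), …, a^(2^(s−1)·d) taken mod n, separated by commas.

1563, 1040, 1752

n − 1 = 1752 = 2^3 · 219, so s = 3 and d = 219.
x_0 = 13^219 mod 1753 = 1563.
x_1 = 1563^2 mod 1753 = 1040.
x_2 = 1040^2 mod 1753 = 1752.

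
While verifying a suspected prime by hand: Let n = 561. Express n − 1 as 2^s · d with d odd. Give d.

35

Halving: 560 → 280 → 140 → 70 → 35; 35 is odd.
So 560 = 2^4 · 35.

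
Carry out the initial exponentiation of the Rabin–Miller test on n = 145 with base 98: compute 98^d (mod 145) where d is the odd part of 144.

118

n − 1 = 144 = 2^4 · 9, so s = 4 and d = 9.
By repeated squaring, 98^9 ≡ 118 (mod 145).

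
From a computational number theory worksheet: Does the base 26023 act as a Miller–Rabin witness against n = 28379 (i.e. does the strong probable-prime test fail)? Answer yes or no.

n − 1 = 28378 = 2^1 · 14189, so s = 1 and d = 14189.
x_0 = 26023^14189 mod 28379 = 18100.
x_0 ∉ {1, 28378} and s = 1, so 26023 is a Miller–Rabin witness and 28379 is composite.

yes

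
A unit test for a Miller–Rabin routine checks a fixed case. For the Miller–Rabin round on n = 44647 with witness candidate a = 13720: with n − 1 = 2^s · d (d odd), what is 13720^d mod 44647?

1

n − 1 = 44646 = 2^1 · 22323, so s = 1 and d = 22323.
Repeated squaring mod 44647: 13720^1 ≡ 13720, 13720^2 ≡ 6648, 13720^4 ≡ 40021, 13720^8 ≡ 13963, 13720^16 ≡ 36567, 13720^32 ≡ 12486, 13720^64 ≡ 37519, 13720^128 ≡ 98, 13720^256 ≡ 9604, 13720^512 ≡ 40761, 13720^1024 ≡ 10310, 13720^2048 ≡ 36240, 13720^4096 ≡ 1448, 13720^8192 ≡ 42942, 13720^16384 ≡ 4970.
22323 = 16384 + 4096 + 1024 + 512 + 256 + 32 + 16 + 2 + 1, so 13720^22323 ≡ 4970·1448·10310·40761·9604·12486·36567·6648·13720 ≡ 1 (mod 44647).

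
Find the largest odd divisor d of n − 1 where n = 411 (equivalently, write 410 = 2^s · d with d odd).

205

Halving: 410 → 205; 205 is odd.
So 410 = 2^1 · 205.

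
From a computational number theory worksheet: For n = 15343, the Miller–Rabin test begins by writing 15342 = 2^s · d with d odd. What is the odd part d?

7671

Halving: 15342 → 7671; 7671 is odd.
So 15342 = 2^1 · 7671.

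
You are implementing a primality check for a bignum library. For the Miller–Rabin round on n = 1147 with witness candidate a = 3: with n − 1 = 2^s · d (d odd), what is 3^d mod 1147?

n − 1 = 1146 = 2^1 · 573, so s = 1 and d = 573.
Repeated squaring mod 1147: 3^1 ≡ 3, 3^2 ≡ 9, 3^4 ≡ 81, 3^8 ≡ 826, 3^16 ≡ 958, 3^32 ≡ 164, 3^64 ≡ 515, 3^128 ≡ 268, 3^256 ≡ 710, 3^512 ≡ 567.
573 = 512 + 32 + 16 + 8 + 4 + 1, so 3^573 ≡ 567·164·958·826·81·3 ≡ 492 (mod 1147).

492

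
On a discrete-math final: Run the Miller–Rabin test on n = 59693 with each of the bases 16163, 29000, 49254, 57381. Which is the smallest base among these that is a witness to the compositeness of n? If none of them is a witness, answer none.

n − 1 = 59692 = 2^2 · 14923, so s = 2 and d = 14923.
Base 16163: x_0 = 16163^14923 mod 59693 = 59692. x_0 = 59692 ≡ −1, so 16163 is not a witness.
Base 29000: x_0 = 29000^14923 mod 59693 = 21974. x_0 is neither 1 nor 59692, so continue squaring. x_1 = 21974^2 mod 59693 = 59692. x_1 ≡ −1, so 29000 is not a witness.
Base 49254: x_0 = 49254^14923 mod 59693 = 59692. x_0 = 59692 ≡ −1, so 49254 is not a witness.
Base 57381: x_0 = 57381^14923 mod 59693 = 37719. x_0 is neither 1 nor 59692, so continue squaring. x_1 = 37719^2 mod 59693 = 59692. x_1 ≡ −1, so 57381 is not a witness.
No listed base is a witness for 59693.

none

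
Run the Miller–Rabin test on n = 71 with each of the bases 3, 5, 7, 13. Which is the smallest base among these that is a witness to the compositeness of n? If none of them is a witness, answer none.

none

n − 1 = 70 = 2^1 · 35, so s = 1 and d = 35.
Base 3: x_0 = 3^35 mod 71 = 1. x_0 = 1, so 3 is not a witness.
Base 5: x_0 = 5^35 mod 71 = 1. x_0 = 1, so 5 is not a witness.
Base 7: x_0 = 7^35 mod 71 = 70. x_0 = 70 ≡ −1, so 7 is not a witness.
Base 13: x_0 = 13^35 mod 71 = 70. x_0 = 70 ≡ −1, so 13 is not a witness.
No listed base is a witness for 71.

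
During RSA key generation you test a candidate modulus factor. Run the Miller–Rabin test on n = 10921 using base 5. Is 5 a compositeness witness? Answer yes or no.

n − 1 = 10920 = 2^3 · 1365, so s = 3 and d = 1365.
x_0 = 5^1365 mod 10921 = 273.
x_0 is neither 1 nor 10920, so continue squaring.
x_1 = 273^2 mod 10921 = 9003.
x_2 = 9003^2 mod 10921 = 9268.
Reached i = s−1 = 2 without hitting −1: 5 is a Miller–Rabin witness and 10921 is composite.

yes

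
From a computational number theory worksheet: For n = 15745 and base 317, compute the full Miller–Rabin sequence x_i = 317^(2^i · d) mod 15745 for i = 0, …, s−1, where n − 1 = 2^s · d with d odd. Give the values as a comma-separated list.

7298, 11214, 14226, 8591, 8466, 1916, 2471

n − 1 = 15744 = 2^7 · 123, so s = 7 and d = 123.
x_0 = 317^123 mod 15745 = 7298.
x_1 = 7298^2 mod 15745 = 11214.
x_2 = 11214^2 mod 15745 = 14226.
x_3 = 14226^2 mod 15745 = 8591.
x_4 = 8591^2 mod 15745 = 8466.
x_5 = 8466^2 mod 15745 = 1916.
x_6 = 1916^2 mod 15745 = 2471.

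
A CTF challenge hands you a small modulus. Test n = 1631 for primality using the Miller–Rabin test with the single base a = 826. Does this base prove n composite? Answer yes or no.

yes

n − 1 = 1630 = 2^1 · 815, so s = 1 and d = 815.
Repeated squaring mod 1631: 826^1 ≡ 826, 826^2 ≡ 518, 826^4 ≡ 840, 826^8 ≡ 1008, 826^16 ≡ 1582, 826^32 ≡ 770, 826^64 ≡ 847, 826^128 ≡ 1400, 826^256 ≡ 1169, 826^512 ≡ 1414.
815 = 512 + 256 + 32 + 8 + 4 + 2 + 1, so 826^815 ≡ 1414·1169·770·1008·840·518·826 ≡ 1085 (mod 1631).
x_0 = 826^815 mod 1631 = 1085.
x_0 ∉ {1, 1630} and s = 1, so 826 is a Miller–Rabin witness and 1631 is composite.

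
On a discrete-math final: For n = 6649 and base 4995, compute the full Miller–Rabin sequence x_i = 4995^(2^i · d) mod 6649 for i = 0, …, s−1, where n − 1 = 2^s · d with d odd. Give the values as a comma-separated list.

n − 1 = 6648 = 2^3 · 831, so s = 3 and d = 831.
x_0 = 4995^831 mod 6649 = 4477.
x_1 = 4477^2 mod 6649 = 3443.
x_2 = 3443^2 mod 6649 = 5731.

4477, 3443, 5731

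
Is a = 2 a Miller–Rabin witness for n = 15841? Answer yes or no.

no

n − 1 = 15840 = 2^5 · 495, so s = 5 and d = 495.
By repeated squaring, 2^495 ≡ 1 (mod 15841).
x_0 = 2^495 mod 15841 = 1.
x_0 = 1, so 2 is not a witness.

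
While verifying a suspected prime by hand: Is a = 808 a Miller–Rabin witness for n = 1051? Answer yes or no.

n − 1 = 1050 = 2^1 · 525, so s = 1 and d = 525.
x_0 = 808^525 mod 1051 = 1.
x_0 = 1, so 808 is not a witness.

no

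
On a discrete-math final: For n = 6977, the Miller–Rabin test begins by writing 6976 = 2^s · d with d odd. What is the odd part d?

Halving: 6976 → 3488 → 1744 → 872 → 436 → 218 → 109; 109 is odd.
So 6976 = 2^6 · 109.

109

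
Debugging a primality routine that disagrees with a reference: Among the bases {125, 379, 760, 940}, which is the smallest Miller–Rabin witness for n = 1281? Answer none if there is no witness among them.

n − 1 = 1280 = 2^8 · 5, so s = 8 and d = 5.
Base 125: x_0 = 125^5 mod 1281 = 1280. x_0 = 1280 ≡ −1, so 125 is not a witness.
Base 379: x_0 = 379^5 mod 1281 = 169. x_0 is neither 1 nor 1280, so continue squaring. x_1 = 169^2 mod 1281 = 379. x_2 = 379^2 mod 1281 = 169. x_3 = 169^2 mod 1281 = 379. x_4 = 379^2 mod 1281 = 169. x_5 = 169^2 mod 1281 = 379. x_6 = 379^2 mod 1281 = 169. x_7 = 169^2 mod 1281 = 379. Reached i = s−1 = 7 without hitting −1: 379 is a Miller–Rabin witness and 1281 is composite.
Base 760: x_0 = 760^5 mod 1281 = 499. x_0 is neither 1 nor 1280, so continue squaring. x_1 = 499^2 mod 1281 = 487. x_2 = 487^2 mod 1281 = 184. x_3 = 184^2 mod 1281 = 550. x_4 = 550^2 mod 1281 = 184. x_5 = 184^2 mod 1281 = 550. x_6 = 550^2 mod 1281 = 184. x_7 = 184^2 mod 1281 = 550. Reached i = s−1 = 7 without hitting −1: 760 is a Miller–Rabin witness and 1281 is composite.
Base 940: x_0 = 940^5 mod 1281 = 928. x_0 is neither 1 nor 1280, so continue squaring. x_1 = 928^2 mod 1281 = 352. x_2 = 352^2 mod 1281 = 928. x_3 = 928^2 mod 1281 = 352. x_4 = 352^2 mod 1281 = 928. x_5 = 928^2 mod 1281 = 352. x_6 = 352^2 mod 1281 = 928. x_7 = 928^2 mod 1281 = 352. Reached i = s−1 = 7 without hitting −1: 940 is a Miller–Rabin witness and 1281 is composite.
The smallest witness among the given bases is 379.

379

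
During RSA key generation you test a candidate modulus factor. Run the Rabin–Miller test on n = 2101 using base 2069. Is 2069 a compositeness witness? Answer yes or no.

n − 1 = 2100 = 2^2 · 525, so s = 2 and d = 525.
x_0 = 2069^525 mod 2101 = 452.
x_0 is neither 1 nor 2100, so continue squaring.
x_1 = 452^2 mod 2101 = 507.
Reached i = s−1 = 1 without hitting −1: 2069 is a Miller–Rabin witness and 2101 is composite.

yes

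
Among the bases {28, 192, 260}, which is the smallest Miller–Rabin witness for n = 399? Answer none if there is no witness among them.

n − 1 = 398 = 2^1 · 199, so s = 1 and d = 199.
Base 28: x_0 = 28^199 mod 399 = 28. x_0 ∉ {1, 398} and s = 1, so 28 is a Miller–Rabin witness and 399 is composite.
Base 192: x_0 = 192^199 mod 399 = 192. x_0 ∉ {1, 398} and s = 1, so 192 is a Miller–Rabin witness and 399 is composite.
Base 260: x_0 = 260^199 mod 399 = 260. x_0 ∉ {1, 398} and s = 1, so 260 is a Miller–Rabin witness and 399 is composite.
The smallest witness among the given bases is 28.

28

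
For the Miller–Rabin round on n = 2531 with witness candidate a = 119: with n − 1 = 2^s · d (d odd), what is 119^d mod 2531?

2530

n − 1 = 2530 = 2^1 · 1265, so s = 1 and d = 1265.
119^1265 mod 2531 = 2530.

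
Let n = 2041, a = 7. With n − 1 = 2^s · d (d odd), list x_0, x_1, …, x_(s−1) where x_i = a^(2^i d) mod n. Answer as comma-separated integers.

1786, 1754, 729

n − 1 = 2040 = 2^3 · 255, so s = 3 and d = 255.
x_0 = 7^255 mod 2041 = 1786.
x_1 = 1786^2 mod 2041 = 1754.
x_2 = 1754^2 mod 2041 = 729.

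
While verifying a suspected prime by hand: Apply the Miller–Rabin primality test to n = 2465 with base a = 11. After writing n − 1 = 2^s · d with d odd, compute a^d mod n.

1061

n − 1 = 2464 = 2^5 · 77, so s = 5 and d = 77.
11^77 mod 2465 = 1061.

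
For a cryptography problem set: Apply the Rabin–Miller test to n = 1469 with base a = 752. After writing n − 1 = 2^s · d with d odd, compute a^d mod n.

n − 1 = 1468 = 2^2 · 367, so s = 2 and d = 367.
Repeated squaring mod 1469: 752^1 ≡ 752, 752^2 ≡ 1408, 752^4 ≡ 783, 752^8 ≡ 516, 752^16 ≡ 367, 752^32 ≡ 1010, 752^64 ≡ 614, 752^128 ≡ 932, 752^256 ≡ 445.
367 = 256 + 64 + 32 + 8 + 4 + 2 + 1, so 752^367 ≡ 445·614·1010·516·783·1408·752 ≡ 1107 (mod 1469).

1107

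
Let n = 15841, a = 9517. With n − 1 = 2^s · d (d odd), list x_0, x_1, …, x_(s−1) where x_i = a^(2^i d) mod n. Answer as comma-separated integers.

4061, 1240, 1023, 1023, 1023

n − 1 = 15840 = 2^5 · 495, so s = 5 and d = 495.
x_0 = 9517^495 mod 15841 = 4061.
x_1 = 4061^2 mod 15841 = 1240.
x_2 = 1240^2 mod 15841 = 1023.
x_3 = 1023^2 mod 15841 = 1023.
x_4 = 1023^2 mod 15841 = 1023.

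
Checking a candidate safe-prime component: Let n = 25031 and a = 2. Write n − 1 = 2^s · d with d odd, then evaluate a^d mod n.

n − 1 = 25030 = 2^1 · 12515, so s = 1 and d = 12515.
2^12515 mod 25031 = 1.

1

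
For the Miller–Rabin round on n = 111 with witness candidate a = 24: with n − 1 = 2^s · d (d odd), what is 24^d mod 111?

n − 1 = 110 = 2^1 · 55, so s = 1 and d = 55.
Repeated squaring mod 111: 24^1 ≡ 24, 24^2 ≡ 21, 24^4 ≡ 108, 24^8 ≡ 9, 24^16 ≡ 81, 24^32 ≡ 12.
55 = 32 + 16 + 4 + 2 + 1, so 24^55 ≡ 12·81·108·21·24 ≡ 87 (mod 111).

87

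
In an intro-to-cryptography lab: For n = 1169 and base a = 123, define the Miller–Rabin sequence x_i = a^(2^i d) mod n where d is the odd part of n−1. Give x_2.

n − 1 = 1168 = 2^4 · 73, so s = 4 and d = 73.
x_0 = 123^73 mod 1169 = 67.
x_1 = 67^2 mod 1169 = 982.
x_2 = 982^2 mod 1169 = 1068.

1068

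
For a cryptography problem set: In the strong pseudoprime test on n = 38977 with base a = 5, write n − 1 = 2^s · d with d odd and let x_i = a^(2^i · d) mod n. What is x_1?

23801

n − 1 = 38976 = 2^6 · 609, so s = 6 and d = 609.
x_0 = 5^609 mod 38977 = 20796.
x_1 = 20796^2 mod 38977 = 23801.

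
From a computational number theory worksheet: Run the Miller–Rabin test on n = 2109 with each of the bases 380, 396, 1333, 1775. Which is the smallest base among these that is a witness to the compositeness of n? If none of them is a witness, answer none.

380

n − 1 = 2108 = 2^2 · 527, so s = 2 and d = 527.
Base 380: x_0 = 380^527 mod 2109 = 1691. x_0 is neither 1 nor 2108, so continue squaring. x_1 = 1691^2 mod 2109 = 1786. Reached i = s−1 = 1 without hitting −1: 380 is a Miller–Rabin witness and 2109 is composite.
Base 396: x_0 = 396^527 mod 2109 = 1638. x_0 is neither 1 nor 2108, so continue squaring. x_1 = 1638^2 mod 2109 = 396. Reached i = s−1 = 1 without hitting −1: 396 is a Miller–Rabin witness and 2109 is composite.
Base 1333: x_0 = 1333^527 mod 2109 = 889. x_0 is neither 1 nor 2108, so continue squaring. x_1 = 889^2 mod 2109 = 1555. Reached i = s−1 = 1 without hitting −1: 1333 is a Miller–Rabin witness and 2109 is composite.
Base 1775: x_0 = 1775^527 mod 2109 = 221. x_0 is neither 1 nor 2108, so continue squaring. x_1 = 221^2 mod 2109 = 334. Reached i = s−1 = 1 without hitting −1: 1775 is a Miller–Rabin witness and 2109 is composite.
The smallest witness among the given bases is 380.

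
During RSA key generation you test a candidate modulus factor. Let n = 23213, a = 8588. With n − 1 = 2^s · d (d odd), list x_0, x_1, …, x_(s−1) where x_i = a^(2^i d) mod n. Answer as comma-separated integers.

15082, 2537

n − 1 = 23212 = 2^2 · 5803, so s = 2 and d = 5803.
x_0 = 8588^5803 mod 23213 = 15082.
x_1 = 15082^2 mod 23213 = 2537.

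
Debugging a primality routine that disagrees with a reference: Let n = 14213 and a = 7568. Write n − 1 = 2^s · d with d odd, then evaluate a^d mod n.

8986

n − 1 = 14212 = 2^2 · 3553, so s = 2 and d = 3553.
7568^3553 mod 14213 = 8986.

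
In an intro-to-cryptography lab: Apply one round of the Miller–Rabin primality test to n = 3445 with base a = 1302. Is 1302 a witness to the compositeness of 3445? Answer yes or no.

n − 1 = 3444 = 2^2 · 861, so s = 2 and d = 861.
x_0 = 1302^861 mod 3445 = 772.
x_0 is neither 1 nor 3444, so continue squaring.
x_1 = 772^2 mod 3445 = 3444.
x_1 ≡ −1, so 1302 is not a witness.

no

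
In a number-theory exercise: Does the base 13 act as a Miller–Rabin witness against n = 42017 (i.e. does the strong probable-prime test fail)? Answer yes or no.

n − 1 = 42016 = 2^5 · 1313, so s = 5 and d = 1313.
x_0 = 13^1313 mod 42017 = 28169.
x_0 is neither 1 nor 42016, so continue squaring.
x_1 = 28169^2 mod 42017 = 1516.
x_2 = 1516^2 mod 42017 = 29338.
x_3 = 29338^2 mod 42017 = 42016.
x_3 ≡ −1, so 13 is not a witness.

no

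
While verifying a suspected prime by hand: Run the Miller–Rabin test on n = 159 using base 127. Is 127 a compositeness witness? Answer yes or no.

yes

n − 1 = 158 = 2^1 · 79, so s = 1 and d = 79.
Repeated squaring mod 159: 127^1 ≡ 127, 127^2 ≡ 70, 127^4 ≡ 130, 127^8 ≡ 46, 127^16 ≡ 49, 127^32 ≡ 16, 127^64 ≡ 97.
79 = 64 + 8 + 4 + 2 + 1, so 127^79 ≡ 97·46·130·70·127 ≡ 85 (mod 159).
x_0 = 127^79 mod 159 = 85.
x_0 ∉ {1, 158} and s = 1, so 127 is a Miller–Rabin witness and 159 is composite.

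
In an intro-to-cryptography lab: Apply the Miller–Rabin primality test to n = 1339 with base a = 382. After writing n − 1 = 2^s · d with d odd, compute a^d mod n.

525

n − 1 = 1338 = 2^1 · 669, so s = 1 and d = 669.
382^669 mod 1339 = 525.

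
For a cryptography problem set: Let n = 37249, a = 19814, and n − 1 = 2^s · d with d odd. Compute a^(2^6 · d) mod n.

n − 1 = 37248 = 2^7 · 291, so s = 7 and d = 291.
x_0 = 19814^291 mod 37249 = 32245.
x_1 = 32245^2 mod 37249 = 8688.
x_2 = 8688^2 mod 37249 = 14870.
x_3 = 14870^2 mod 37249 = 6836.
x_4 = 6836^2 mod 37249 = 20650.
x_5 = 20650^2 mod 37249 = 33197.
x_6 = 33197^2 mod 37249 = 29144.

29144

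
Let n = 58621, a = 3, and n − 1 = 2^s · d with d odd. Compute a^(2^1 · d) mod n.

n − 1 = 58620 = 2^2 · 14655, so s = 2 and d = 14655.
By repeated squaring, 3^14655 ≡ 22691 (mod 58621).
x_0 = 22691.
x_1 = 22691^2 mod 58621 = 13238.

13238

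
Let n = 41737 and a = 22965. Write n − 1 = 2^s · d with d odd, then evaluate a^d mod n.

13605

n − 1 = 41736 = 2^3 · 5217, so s = 3 and d = 5217.
By repeated squaring, 22965^5217 ≡ 13605 (mod 41737).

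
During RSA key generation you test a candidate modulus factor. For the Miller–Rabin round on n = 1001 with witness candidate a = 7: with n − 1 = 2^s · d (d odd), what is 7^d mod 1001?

791

n − 1 = 1000 = 2^3 · 125, so s = 3 and d = 125.
7^125 mod 1001 = 791.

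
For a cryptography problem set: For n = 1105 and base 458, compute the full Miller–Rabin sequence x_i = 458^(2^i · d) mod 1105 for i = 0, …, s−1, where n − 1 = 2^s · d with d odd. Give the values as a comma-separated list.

n − 1 = 1104 = 2^4 · 69, so s = 4 and d = 69.
x_0 = 458^69 mod 1105 = 118.
x_1 = 118^2 mod 1105 = 664.
x_2 = 664^2 mod 1105 = 1.
x_3 = 1^2 mod 1105 = 1.

118, 664, 1, 1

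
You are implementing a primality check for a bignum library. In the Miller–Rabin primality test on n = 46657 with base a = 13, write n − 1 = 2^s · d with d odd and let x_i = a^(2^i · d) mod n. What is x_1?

30043

n − 1 = 46656 = 2^6 · 729, so s = 6 and d = 729.
Repeated squaring mod 46657: 13^1 ≡ 13, 13^2 ≡ 169, 13^4 ≡ 28561, 13^8 ≡ 26390, 13^16 ≡ 29718, 13^32 ≡ 35828, 13^64 ≡ 18200, 13^128 ≡ 21957, 13^256 ≡ 3068, 13^512 ≡ 34567.
729 = 512 + 128 + 64 + 16 + 8 + 1, so 13^729 ≡ 34567·21957·18200·29718·26390·13 ≡ 35230 (mod 46657).
x_0 = 35230.
x_1 = 35230^2 mod 46657 = 30043.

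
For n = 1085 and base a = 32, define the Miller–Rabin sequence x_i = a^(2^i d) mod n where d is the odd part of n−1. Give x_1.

1024

n − 1 = 1084 = 2^2 · 271, so s = 2 and d = 271.
x_0 = 32^271 mod 1085 = 683.
x_1 = 683^2 mod 1085 = 1024.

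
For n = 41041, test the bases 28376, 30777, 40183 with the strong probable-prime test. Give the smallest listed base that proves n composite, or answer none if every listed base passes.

30777

n − 1 = 41040 = 2^4 · 2565, so s = 4 and d = 2565.
Base 28376: x_0 = 28376^2565 mod 41041 = 41040. x_0 = 41040 ≡ −1, so 28376 is not a witness.
Base 30777: x_0 = 30777^2565 mod 41041 = 15553. x_0 is neither 1 nor 41040, so continue squaring. x_1 = 15553^2 mod 41041 = 155. x_2 = 155^2 mod 41041 = 24025. x_3 = 24025^2 mod 41041 = 1. x_3 = 1 but x_2 ≠ ±1, a nontrivial square root of 1 — 30777 is a witness and 41041 is composite.
Base 40183: x_0 = 40183^2565 mod 41041 = 24310. x_0 is neither 1 nor 41040, so continue squaring. x_1 = 24310^2 mod 41041 = 26741. x_2 = 26741^2 mod 41041 = 23738. x_3 = 23738^2 mod 41041 = 40755. Reached i = s−1 = 3 without hitting −1: 40183 is a Miller–Rabin witness and 41041 is composite.
The smallest witness among the given bases is 30777.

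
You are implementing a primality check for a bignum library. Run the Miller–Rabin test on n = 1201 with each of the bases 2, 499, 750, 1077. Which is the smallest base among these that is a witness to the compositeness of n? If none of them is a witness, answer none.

n − 1 = 1200 = 2^4 · 75, so s = 4 and d = 75.
Base 2: x_0 = 2^75 mod 1201 = 49. x_0 is neither 1 nor 1200, so continue squaring. x_1 = 49^2 mod 1201 = 1200. x_1 ≡ −1, so 2 is not a witness.
Base 499: x_0 = 499^75 mod 1201 = 358. x_0 is neither 1 nor 1200, so continue squaring. x_1 = 358^2 mod 1201 = 858. x_2 = 858^2 mod 1201 = 1152. x_3 = 1152^2 mod 1201 = 1200. x_3 ≡ −1, so 499 is not a witness.
Base 750: x_0 = 750^75 mod 1201 = 1194. x_0 is neither 1 nor 1200, so continue squaring. x_1 = 1194^2 mod 1201 = 49. x_2 = 49^2 mod 1201 = 1200. x_2 ≡ −1, so 750 is not a witness.
Base 1077: x_0 = 1077^75 mod 1201 = 104. x_0 is neither 1 nor 1200, so continue squaring. x_1 = 104^2 mod 1201 = 7. x_2 = 7^2 mod 1201 = 49. x_3 = 49^2 mod 1201 = 1200. x_3 ≡ −1, so 1077 is not a witness.
No listed base is a witness for 1201.

none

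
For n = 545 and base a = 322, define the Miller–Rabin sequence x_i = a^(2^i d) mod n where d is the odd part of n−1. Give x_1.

299

n − 1 = 544 = 2^5 · 17, so s = 5 and d = 17.
x_0 = 322^17 mod 545 = 427.
x_1 = 427^2 mod 545 = 299.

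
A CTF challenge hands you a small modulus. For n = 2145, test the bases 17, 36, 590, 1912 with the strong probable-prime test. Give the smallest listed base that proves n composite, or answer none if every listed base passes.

17

n − 1 = 2144 = 2^5 · 67, so s = 5 and d = 67.
Base 17: x_0 = 17^67 mod 2145 = 173. x_0 is neither 1 nor 2144, so continue squaring. x_1 = 173^2 mod 2145 = 2044. x_2 = 2044^2 mod 2145 = 1621. x_3 = 1621^2 mod 2145 = 16. x_4 = 16^2 mod 2145 = 256. Reached i = s−1 = 4 without hitting −1: 17 is a Miller–Rabin witness and 2145 is composite.
Base 36: x_0 = 36^67 mod 2145 = 1791. x_0 is neither 1 nor 2144, so continue squaring. x_1 = 1791^2 mod 2145 = 906. x_2 = 906^2 mod 2145 = 1446. x_3 = 1446^2 mod 2145 = 1686. x_4 = 1686^2 mod 2145 = 471. Reached i = s−1 = 4 without hitting −1: 36 is a Miller–Rabin witness and 2145 is composite.
Base 590: x_0 = 590^67 mod 2145 = 710. x_0 is neither 1 nor 2144, so continue squaring. x_1 = 710^2 mod 2145 = 25. x_2 = 25^2 mod 2145 = 625. x_3 = 625^2 mod 2145 = 235. x_4 = 235^2 mod 2145 = 1600. Reached i = s−1 = 4 without hitting −1: 590 is a Miller–Rabin witness and 2145 is composite.
Base 1912: x_0 = 1912^67 mod 2145 = 1093. x_0 is neither 1 nor 2144, so continue squaring. x_1 = 1093^2 mod 2145 = 2029. x_2 = 2029^2 mod 2145 = 586. x_3 = 586^2 mod 2145 = 196. x_4 = 196^2 mod 2145 = 1951. Reached i = s−1 = 4 without hitting −1: 1912 is a Miller–Rabin witness and 2145 is composite.
The smallest witness among the given bases is 17.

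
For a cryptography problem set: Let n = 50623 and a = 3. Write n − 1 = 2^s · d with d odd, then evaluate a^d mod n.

22242

n − 1 = 50622 = 2^1 · 25311, so s = 1 and d = 25311.
By repeated squaring, 3^25311 ≡ 22242 (mod 50623).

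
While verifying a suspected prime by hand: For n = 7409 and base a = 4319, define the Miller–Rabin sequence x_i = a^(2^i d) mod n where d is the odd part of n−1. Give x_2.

n − 1 = 7408 = 2^4 · 463, so s = 4 and d = 463.
Repeated squaring mod 7409: 4319^1 ≡ 4319, 4319^2 ≡ 5308, 4319^4 ≡ 5846, 4319^8 ≡ 5408, 4319^16 ≡ 3141, 4319^32 ≡ 4502, 4319^64 ≡ 4389, 4319^128 ≡ 7330, 4319^256 ≡ 6241.
463 = 256 + 128 + 64 + 8 + 4 + 2 + 1, so 4319^463 ≡ 6241·7330·4389·5408·5846·5308·4319 ≡ 4566 (mod 7409).
x_0 = 4566.
x_1 = 4566^2 mod 7409 = 6839.
x_2 = 6839^2 mod 7409 = 6313.

6313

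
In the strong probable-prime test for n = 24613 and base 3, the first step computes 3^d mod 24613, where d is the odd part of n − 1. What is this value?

n − 1 = 24612 = 2^2 · 6153, so s = 2 and d = 6153.
3^6153 mod 24613 = 18902.

18902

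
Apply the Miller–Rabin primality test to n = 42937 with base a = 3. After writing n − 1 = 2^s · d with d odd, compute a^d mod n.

42936

n − 1 = 42936 = 2^3 · 5367, so s = 3 and d = 5367.
By repeated squaring, 3^5367 ≡ 42936 (mod 42937).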